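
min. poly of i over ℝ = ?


i satisfies x² + 1 = 0, irreducible over ℝ

Minimal polynomial: x² + 1


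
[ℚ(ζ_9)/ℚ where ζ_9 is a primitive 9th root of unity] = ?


[ℚ(ζ_n):ℚ] = deg Φ_n(x) = φ(n). Here φ(9) = 6

[ℚ(ζ_9)/ℚ where ζ_9 is a primitive 9th root of unity] = 6


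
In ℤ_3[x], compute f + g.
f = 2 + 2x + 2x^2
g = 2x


Add coefficients mod 3:
x^0: 2 + 0 = 2 (mod 3)
x^1: 2 + 2 = 1 (mod 3)
x^2: 2 + 0 = 2 (mod 3)
Result: 2 + x + 2x^2

f + g = 2 + x + 2x^2


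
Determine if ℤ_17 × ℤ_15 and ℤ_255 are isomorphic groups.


Comparing ℤ_17 × ℤ_15 and ℤ_255:
gcd(17,15) = 1, so ℤ_17 × ℤ_15 ≅ ℤ_255 (CRT)

Yes, ℤ_17 × ℤ_15 ≅ ℤ_255


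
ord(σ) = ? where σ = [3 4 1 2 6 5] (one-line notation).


Cycle decomposition: (1 3) (2 4) (5 6)
Cycle lengths: 2, 2, 2
Order = lcm(2, 2, 2) = 2

ord(σ) = 2


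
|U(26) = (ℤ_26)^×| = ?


U(n) is the group of units mod n; |U(n)| = φ(n)
|U(26)| = φ(26) = 12

|U(26) = (ℤ_26)^×| = 12


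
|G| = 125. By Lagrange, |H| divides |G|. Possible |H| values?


Lagrange's theorem: |H| divides |G|
|G| = 125
Divisors of 125: 1, 5, 25, 125

Possible subgroup orders: {1, 5, 25, 125}


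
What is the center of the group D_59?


Z(G) = {g ∈ G | gx = xg for all x ∈ G}
For odd n, Z(D_n) = {e}: no nontrivial rotation commutes with all reflections

Z(D_59) = {e}


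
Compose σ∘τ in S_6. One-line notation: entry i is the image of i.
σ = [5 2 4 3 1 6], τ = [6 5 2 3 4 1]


σ∘τ: apply τ first, then σ
1 →τ 6 →σ 6
2 →τ 5 →σ 1
3 →τ 2 →σ 2
4 →τ 3 →σ 4
5 →τ 4 →σ 3
6 →τ 1 →σ 5

σ∘τ = [6 1 2 4 3 5]


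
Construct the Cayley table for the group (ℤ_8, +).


Elements: {0, 1, 2, 3, 4, 5, 6, 7}
Operation: addition mod 8
Entry (a, b) = (a + b) mod 8

Cayley table:
  | 0 | 1 | 2 | 3 | 4 | 5 | 6 | 7
0 | 0 | 1 | 2 | 3 | 4 | 5 | 6 | 7
1 | 1 | 2 | 3 | 4 | 5 | 6 | 7 | 0
2 | 2 | 3 | 4 | 5 | 6 | 7 | 0 | 1
3 | 3 | 4 | 5 | 6 | 7 | 0 | 1 | 2
4 | 4 | 5 | 6 | 7 | 0 | 1 | 2 | 3
5 | 5 | 6 | 7 | 0 | 1 | 2 | 3 | 4
6 | 6 | 7 | 0 | 1 | 2 | 3 | 4 | 5
7 | 7 | 0 | 1 | 2 | 3 | 4 | 5 | 6


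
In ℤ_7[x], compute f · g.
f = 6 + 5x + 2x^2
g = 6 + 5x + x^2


Expand and collect like terms; reduce coefficients mod 7:
x^0: 6·6 = 36 ≡ 1 (mod 7)
x^1: 6·5 + 5·6 = 60 ≡ 4 (mod 7)
x^2: 6·1 + 5·5 + 2·6 = 43 ≡ 1 (mod 7)
x^3: 5·1 + 2·5 = 15 ≡ 1 (mod 7)
x^4: 2·1 = 2 ≡ 2 (mod 7)
Result: 1 + 4x + x^2 + x^3 + 2x^4

f · g = 1 + 4x + x^2 + x^3 + 2x^4


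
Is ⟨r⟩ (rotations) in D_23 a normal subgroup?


H = ⟨r⟩ (rotations) in D_23
The rotation subgroup ⟨r⟩ has index 2 in D_23, so it is normal

Yes, normal subgroup


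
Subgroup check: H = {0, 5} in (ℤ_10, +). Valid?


Subgroup test for H = {0, 5} in (ℤ_10, +):
(1) 0 ∈ H? Yes
(2) Closure: for all a,b ∈ H, (a+b) mod 10 ∈ H? Yes
(3) Inverses: for all a ∈ H, -a mod 10 ∈ H? Yes

Yes, H is a subgroup of ℤ_10


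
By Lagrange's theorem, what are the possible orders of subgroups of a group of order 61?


Lagrange's theorem: |H| divides |G|
|G| = 61
Divisors of 61: 1, 61

Possible subgroup orders: {1, 61}


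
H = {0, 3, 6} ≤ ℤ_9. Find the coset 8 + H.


8 + H = {8 + h (mod 9) : h ∈ H}
8+0=8, 8+3=2, 8+6=5
8 + H = {2, 5, 8} = 2 + H

8 + H = {2, 5, 8}


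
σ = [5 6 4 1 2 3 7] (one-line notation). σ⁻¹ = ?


To find σ⁻¹, swap domain and range:
σ(1) = 5 → σ⁻¹(5) = 1
σ(2) = 6 → σ⁻¹(6) = 2
σ(3) = 4 → σ⁻¹(4) = 3
σ(4) = 1 → σ⁻¹(1) = 4
σ(5) = 2 → σ⁻¹(2) = 5
σ(6) = 3 → σ⁻¹(3) = 6
σ(7) = 7 → σ⁻¹(7) = 7

σ⁻¹ = [4 5 6 3 1 2 7]


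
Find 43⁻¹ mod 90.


Use the extended Euclidean algorithm to write 1 = 43·s + 90·t; then s mod 90 is the inverse.
Euclidean algorithm:
  43 = 0·90 + 43
  90 = 2·43 + 4
  43 = 10·4 + 3
  4 = 1·3 + 1
  3 = 3·1 + 0
gcd(43,90) = 1
Back-substitution gives: 43·(-23) + 90·(11) = 1
So 43⁻¹ ≡ -23 ≡ 67 (mod 90)
Check: 43 × 67 = 2881 ≡ 1 (mod 90) ✓

43⁻¹ ≡ 67 (mod 90)


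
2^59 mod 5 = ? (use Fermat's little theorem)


Fermat's little theorem: if p is prime and gcd(a,p)=1, then a^(p-1) ≡ 1 (mod p)
p = 5 is prime, gcd(2,5) = 1
Reduce exponent: 59 mod 4 = 3
So 2^59 ≡ 2^3 (mod 5)
2^3 mod 5 = 3

2^59 ≡ 3 (mod 5)


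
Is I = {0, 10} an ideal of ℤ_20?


Check ideal conditions for I = {0, 10} in ℤ_20:
(1) I is an additive subgroup? Yes
(2) For r ∈ ℤ_20 and a ∈ I: r·a ∈ I? Yes

Yes, I is an ideal of ℤ_20


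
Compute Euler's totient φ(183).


Factor n: 183 = 3 × 61
φ(n) = n · ∏(1 - 1/p) over distinct primes p | n
φ(183) = 183 · (1 - 1/3) · (1 - 1/61) = 120

φ(183) = 120


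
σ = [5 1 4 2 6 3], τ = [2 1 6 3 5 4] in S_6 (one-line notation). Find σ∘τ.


σ∘τ: apply τ first, then σ
1 →τ 2 →σ 1
2 →τ 1 →σ 5
3 →τ 6 →σ 3
4 →τ 3 →σ 4
5 →τ 5 →σ 6
6 →τ 4 →σ 2

σ∘τ = [1 5 3 4 6 2]


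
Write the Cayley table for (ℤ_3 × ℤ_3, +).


Elements: {(0,0), (0,1), (0,2), (1,0), (1,1), (1,2), (2,0), (2,1), (2,2)}
Operation: componentwise addition mod (3, 3)
Entry (a, b) = ((a₁+b₁) mod 3, (a₂+b₂) mod 3)

Cayley table:
      | (0,0) | (0,1) | (0,2) | (1,0) | (1,1) | (1,2) | (2,0) | (2,1) | (2,2)
(0,0) | (0,0) | (0,1) | (0,2) | (1,0) | (1,1) | (1,2) | (2,0) | (2,1) | (2,2)
(0,1) | (0,1) | (0,2) | (0,0) | (1,1) | (1,2) | (1,0) | (2,1) | (2,2) | (2,0)
(0,2) | (0,2) | (0,0) | (0,1) | (1,2) | (1,0) | (1,1) | (2,2) | (2,0) | (2,1)
(1,0) | (1,0) | (1,1) | (1,2) | (2,0) | (2,1) | (2,2) | (0,0) | (0,1) | (0,2)
(1,1) | (1,1) | (1,2) | (1,0) | (2,1) | (2,2) | (2,0) | (0,1) | (0,2) | (0,0)
(1,2) | (1,2) | (1,0) | (1,1) | (2,2) | (2,0) | (2,1) | (0,2) | (0,0) | (0,1)
(2,0) | (2,0) | (2,1) | (2,2) | (0,0) | (0,1) | (0,2) | (1,0) | (1,1) | (1,2)
(2,1) | (2,1) | (2,2) | (2,0) | (0,1) | (0,2) | (0,0) | (1,1) | (1,2) | (1,0)
(2,2) | (2,2) | (2,0) | (2,1) | (0,2) | (0,0) | (0,1) | (1,2) | (1,0) | (1,1)


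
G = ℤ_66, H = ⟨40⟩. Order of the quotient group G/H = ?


|⟨40⟩| = n / gcd(40, 66) = 66 / 2 = 33
H is normal (ℤ_66 is abelian).
|G/H| = |G| / |H| = 66 / 33 = 2

|G/H| = 2


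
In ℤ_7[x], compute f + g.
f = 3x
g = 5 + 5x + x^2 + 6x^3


Add coefficients mod 7:
x^0: 0 + 5 = 5 (mod 7)
x^1: 3 + 5 = 1 (mod 7)
x^2: 0 + 1 = 1 (mod 7)
x^3: 0 + 6 = 6 (mod 7)
Result: 5 + x + x^2 + 6x^3

f + g = 5 + x + x^2 + 6x^3


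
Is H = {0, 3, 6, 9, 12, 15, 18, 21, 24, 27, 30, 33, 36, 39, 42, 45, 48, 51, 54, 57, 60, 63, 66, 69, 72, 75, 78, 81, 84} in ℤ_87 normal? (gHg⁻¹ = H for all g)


H = {0, 3, 6, 9, 12, 15, 18, 21, 24, 27, 30, 33, 36, 39, 42, 45, 48, 51, 54, 57, 60, 63, 66, 69, 72, 75, 78, 81, 84} in ℤ_87
ℤ_87 is abelian; every subgroup of an abelian group is normal

Yes, normal subgroup


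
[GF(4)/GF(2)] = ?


GF(4) = GF(2^2), so the extension degree is 2

[GF(4)/GF(2)] = 2


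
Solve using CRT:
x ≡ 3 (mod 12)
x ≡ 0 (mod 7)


m₁ = 12, m₂ = 7, gcd = 1, so CRT applies. M = m₁·m₂ = 84
Let M₁ = M/m₁ = 7, M₂ = M/m₂ = 12
Find y₁ ≡ M₁⁻¹ (mod m₁): 7⁻¹ ≡ 7 (mod 12)
Find y₂ ≡ M₂⁻¹ (mod m₂): 12⁻¹ ≡ 3 (mod 7)
x = a₁·M₁·y₁ + a₂·M₂·y₂ = 3·7·7 + 0·12·3 = 147
Reduce mod 84: x ≡ 63
Check: 63 mod 12 = 3 ✓, 63 mod 7 = 0 ✓

x ≡ 63 (mod 84)


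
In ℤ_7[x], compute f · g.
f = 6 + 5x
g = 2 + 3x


Expand and collect like terms; reduce coefficients mod 7:
x^0: 6·2 = 12 ≡ 5 (mod 7)
x^1: 6·3 + 5·2 = 28 ≡ 0 (mod 7)
x^2: 5·3 = 15 ≡ 1 (mod 7)
Result: 5 + x^2

f · g = 5 + x^2


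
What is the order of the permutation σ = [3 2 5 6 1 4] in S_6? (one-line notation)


Cycle decomposition: (1 3 5) (4 6)
Cycle lengths: 3, 2
Order = lcm(3, 2) = 6

ord(σ) = 6


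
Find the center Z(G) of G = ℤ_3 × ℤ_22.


Z(G) = {g ∈ G | gx = xg for all x ∈ G}
Direct product of abelian groups is abelian, so Z(G) = G

Z(ℤ_3 × ℤ_22) = ℤ_3 × ℤ_22


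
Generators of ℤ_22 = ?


g generates ℤ_n iff gcd(g,n) = 1
Prime factors of 22: 2, 11
Generators are g ∈ {1,...,21} not divisible by any of these primes.
Generators: {1, 3, 5, 7, 9, 13, 15, 17, 19, 21}
Number of generators = φ(22) = 10

Generators of ℤ_22 = {1, 3, 5, 7, 9, 13, 15, 17, 19, 21}


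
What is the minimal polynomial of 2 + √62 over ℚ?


Let α = 2 + √62. Then α - 2 = √62, so (α - 2)² = 62, giving α² - 4α - 58 = 0. Degree 2 and α ∉ ℚ, so this is the minimal polynomial.

Minimal polynomial: x² - 4x - 58


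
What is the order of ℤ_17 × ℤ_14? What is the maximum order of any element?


|ℤ_17 × ℤ_14| = 17 × 14 = 238
Max element order = lcm(17,14) = 238
Cyclic? Yes (gcd=1)

|ℤ_17×ℤ_14| = 238, max element order = 238


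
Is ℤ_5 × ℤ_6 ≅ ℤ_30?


Comparing ℤ_5 × ℤ_6 and ℤ_30:
gcd(5,6) = 1, so ℤ_5 × ℤ_6 ≅ ℤ_30 (CRT)

Yes, ℤ_5 × ℤ_6 ≅ ℤ_30


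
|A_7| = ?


|A_n| = n!/2 (even permutations)
|A_7| = 7!/2 = 5040/2 = 2520

|A_7| = 2520


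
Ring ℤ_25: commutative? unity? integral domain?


ℤ_25 is a commutative ring with unity 1; 25 = 5×5 is composite, so 5·5 ≡ 0 gives zero divisors (not an integral domain)
Commutative: Yes
Integral domain: No
Has unity: Yes

ℤ_25: Commutative=Yes, Unity=Yes


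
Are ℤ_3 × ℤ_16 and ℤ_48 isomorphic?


Comparing ℤ_3 × ℤ_16 and ℤ_48:
gcd(3,16) = 1, so ℤ_3 × ℤ_16 ≅ ℤ_48 (CRT)

Yes, ℤ_3 × ℤ_16 ≅ ℤ_48


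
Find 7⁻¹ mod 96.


Use the extended Euclidean algorithm to write 1 = 7·s + 96·t; then s mod 96 is the inverse.
Euclidean algorithm:
  7 = 0·96 + 7
  96 = 13·7 + 5
  7 = 1·5 + 2
  5 = 2·2 + 1
  2 = 2·1 + 0
gcd(7,96) = 1
Back-substitution gives: 7·(-41) + 96·(3) = 1
So 7⁻¹ ≡ -41 ≡ 55 (mod 96)
Check: 7 × 55 = 385 ≡ 1 (mod 96) ✓

7⁻¹ ≡ 55 (mod 96)


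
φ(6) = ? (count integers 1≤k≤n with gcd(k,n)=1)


φ(n) = count of k ∈ {1,...,n} with gcd(k,n)=1
Coprimes to 6: {1, 5}
Count: 2

φ(6) = 2


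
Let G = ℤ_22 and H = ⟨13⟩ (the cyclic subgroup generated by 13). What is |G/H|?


|⟨13⟩| = n / gcd(13, 22) = 22 / 1 = 22
H is normal (ℤ_22 is abelian).
|G/H| = |G| / |H| = 22 / 22 = 1

|G/H| = 1


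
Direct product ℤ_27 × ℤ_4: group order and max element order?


|ℤ_27 × ℤ_4| = 27 × 4 = 108
Max element order = lcm(27,4) = 108
Cyclic? Yes (gcd=1)

|ℤ_27×ℤ_4| = 108, max element order = 108


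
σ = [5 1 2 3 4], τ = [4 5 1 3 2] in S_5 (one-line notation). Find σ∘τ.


σ∘τ: apply τ first, then σ
1 →τ 4 →σ 3
2 →τ 5 →σ 4
3 →τ 1 →σ 5
4 →τ 3 →σ 2
5 →τ 2 →σ 1

σ∘τ = [3 4 5 2 1]


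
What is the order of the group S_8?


|S_n| = n! (number of permutations of n symbols)
|S_8| = 8! = 40320

|S_8| = 40320


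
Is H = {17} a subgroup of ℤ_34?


Subgroup test for H = {17} in (ℤ_34, +):
(1) 0 ∈ H? No
(2) Closure: for all a,b ∈ H, (a+b) mod 34 ∈ H? No  [counterexample: 17 + 17 = 0 ∉ H]
(3) Inverses: for all a ∈ H, -a mod 34 ∈ H? Yes

No, H is not a subgroup of ℤ_34


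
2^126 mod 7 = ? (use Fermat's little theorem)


Fermat's little theorem: if p is prime and gcd(a,p)=1, then a^(p-1) ≡ 1 (mod p)
p = 7 is prime, gcd(2,7) = 1
Reduce exponent: 126 mod 6 = 0
So 2^126 ≡ 2^0 (mod 7)
2^0 = 1

2^126 ≡ 1 (mod 7)


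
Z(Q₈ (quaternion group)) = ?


Z(G) = {g ∈ G | gx = xg for all x ∈ G}
In Q₈ = {±1, ±i, ±j, ±k}, only ±1 commute with every element

Z(Q₈ (quaternion group)) = {1, -1}


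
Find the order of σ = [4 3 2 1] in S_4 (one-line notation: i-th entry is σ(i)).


Cycle decomposition: (1 4) (2 3)
Cycle lengths: 2, 2
Order = lcm(2, 2) = 2

ord(σ) = 2


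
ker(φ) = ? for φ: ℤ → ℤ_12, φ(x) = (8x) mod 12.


Kernel = preimage of identity
ker(φ) = {x ∈ ℤ : 8x ≡ 0 (mod 12)}. gcd(8,12) = 4, so 8x ≡ 0 (mod 12) ⟺ x ≡ 0 (mod 12/4 = 3). Hence ker(φ) = 3ℤ

ker(φ) = 3ℤ


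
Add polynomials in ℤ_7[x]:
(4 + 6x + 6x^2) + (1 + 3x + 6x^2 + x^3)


Add coefficients mod 7:
x^0: 4 + 1 = 5 (mod 7)
x^1: 6 + 3 = 2 (mod 7)
x^2: 6 + 6 = 5 (mod 7)
x^3: 0 + 1 = 1 (mod 7)
Result: 5 + 2x + 5x^2 + x^3

f + g = 5 + 2x + 5x^2 + x^3


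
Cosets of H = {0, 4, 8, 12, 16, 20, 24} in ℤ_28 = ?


H = {0, 4, 8, 12, 16, 20, 24}, |H| = 7
Number of cosets = |G|/|H| = 28/7 = 4
0 + H = {0, 4, 8, 12, 16, 20, 24}
1 + H = {1, 5, 9, 13, 17, 21, 25}
2 + H = {2, 6, 10, 14, 18, 22, 26}
3 + H = {3, 7, 11, 15, 19, 23, 27}

Cosets: 0+H={0,4,8,12,16,20,24}; 1+H={1,5,9,13,17,21,25}; 2+H={2,6,10,14,18,22,26}; 3+H={3,7,11,15,19,23,27}


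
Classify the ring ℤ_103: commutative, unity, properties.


ℤ_103 is a commutative ring with unity 1; 103 is prime, so ℤ_103 is a field (hence an integral domain)
Commutative: Yes
Integral domain: Yes
Has unity: Yes

ℤ_103: Commutative=Yes, Unity=Yes


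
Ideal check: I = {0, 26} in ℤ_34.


Check ideal conditions for I = {0, 26} in ℤ_34:
(1) I is an additive subgroup? No
(2) For r ∈ ℤ_34 and a ∈ I: r·a ∈ I? No  [counterexample: r=2, a=26, r·a mod 34 = 18 ∉ I]

No, I is not an ideal of ℤ_34


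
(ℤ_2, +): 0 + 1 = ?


Operation: addition mod 2
0 + 1 = (a + b) mod 2 with a = 0, b = 1

0 + 1 = 1


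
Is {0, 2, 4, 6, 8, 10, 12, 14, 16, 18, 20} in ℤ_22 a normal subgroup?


H = {0, 2, 4, 6, 8, 10, 12, 14, 16, 18, 20} in ℤ_22
ℤ_22 is abelian; every subgroup of an abelian group is normal

Yes, normal subgroup


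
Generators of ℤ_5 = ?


g generates ℤ_n iff gcd(g,n) = 1
Checking each g ∈ {1,...,4}:
gcd(1,5) = 1
gcd(2,5) = 1
gcd(3,5) = 1
gcd(4,5) = 1
Generators: {1, 2, 3, 4}
Number of generators = φ(5) = 4

Generators of ℤ_5 = {1, 2, 3, 4}


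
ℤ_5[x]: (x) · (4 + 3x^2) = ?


Expand and collect like terms; reduce coefficients mod 5:
x^0: 0·4 = 0 ≡ 0 (mod 5)
x^1: 0·0 + 1·4 = 4 ≡ 4 (mod 5)
x^2: 0·3 + 1·0 = 0 ≡ 0 (mod 5)
x^3: 1·3 = 3 ≡ 3 (mod 5)
Result: 4x + 3x^3

f · g = 4x + 3x^3


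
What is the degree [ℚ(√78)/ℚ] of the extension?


√78 has minimal polynomial x² - 78 (irreducible over ℚ since 78 is squarefree)

[ℚ(√78)/ℚ] = 2


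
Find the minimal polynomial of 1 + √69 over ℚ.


Let α = 1 + √69. Then α - 1 = √69, so (α - 1)² = 69, giving α² - 2α - 68 = 0. Degree 2 and α ∉ ℚ, so this is the minimal polynomial.

Minimal polynomial: x² - 2x - 68


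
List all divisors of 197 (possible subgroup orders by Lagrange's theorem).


Lagrange's theorem: |H| divides |G|
|G| = 197
Divisors of 197: 1, 197

Possible subgroup orders: {1, 197}


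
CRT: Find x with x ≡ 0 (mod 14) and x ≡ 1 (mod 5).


m₁ = 14, m₂ = 5, gcd = 1, so CRT applies. M = m₁·m₂ = 70
Let M₁ = M/m₁ = 5, M₂ = M/m₂ = 14
Find y₁ ≡ M₁⁻¹ (mod m₁): 5⁻¹ ≡ 3 (mod 14)
Find y₂ ≡ M₂⁻¹ (mod m₂): 14⁻¹ ≡ 4 (mod 5)
x = a₁·M₁·y₁ + a₂·M₂·y₂ = 0·5·3 + 1·14·4 = 56
Reduce mod 70: x ≡ 56
Check: 56 mod 14 = 0 ✓, 56 mod 5 = 1 ✓

x ≡ 56 (mod 70)


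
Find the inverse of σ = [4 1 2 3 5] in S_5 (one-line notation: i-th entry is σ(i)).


To find σ⁻¹, swap domain and range:
σ(1) = 4 → σ⁻¹(4) = 1
σ(2) = 1 → σ⁻¹(1) = 2
σ(3) = 2 → σ⁻¹(2) = 3
σ(4) = 3 → σ⁻¹(3) = 4
σ(5) = 5 → σ⁻¹(5) = 5

σ⁻¹ = [2 3 4 1 5]


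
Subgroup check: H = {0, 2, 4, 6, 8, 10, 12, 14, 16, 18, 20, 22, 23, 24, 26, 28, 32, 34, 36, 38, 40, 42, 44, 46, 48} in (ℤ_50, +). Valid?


Subgroup test for H = {0, 2, 4, 6, 8, 10, 12, 14, 16, 18, 20, 22, 23, 24, 26, 28, 32, 34, 36, 38, 40, 42, 44, 46, 48} in (ℤ_50, +):
(1) 0 ∈ H? Yes
(2) Closure: for all a,b ∈ H, (a+b) mod 50 ∈ H? No  [counterexample: 2 + 23 = 25 ∉ H]
(3) Inverses: for all a ∈ H, -a mod 50 ∈ H? No

No, H is not a subgroup of ℤ_50


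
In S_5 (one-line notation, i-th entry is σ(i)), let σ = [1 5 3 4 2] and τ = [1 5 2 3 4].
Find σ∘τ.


σ∘τ: apply τ first, then σ
1 →τ 1 →σ 1
2 →τ 5 →σ 2
3 →τ 2 →σ 5
4 →τ 3 →σ 3
5 →τ 4 →σ 4

σ∘τ = [1 2 5 3 4]


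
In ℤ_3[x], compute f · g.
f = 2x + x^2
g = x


Expand and collect like terms; reduce coefficients mod 3:
x^0: 0·0 = 0 ≡ 0 (mod 3)
x^1: 0·1 + 2·0 = 0 ≡ 0 (mod 3)
x^2: 2·1 + 1·0 = 2 ≡ 2 (mod 3)
x^3: 1·1 = 1 ≡ 1 (mod 3)
Result: 2x^2 + x^3

f · g = 2x^2 + x^3


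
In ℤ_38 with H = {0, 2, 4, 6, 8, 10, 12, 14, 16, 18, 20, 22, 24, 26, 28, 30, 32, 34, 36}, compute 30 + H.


30 + H = {30 + h (mod 38) : h ∈ H}
30+0=30, 30+2=32, 30+4=34, 30+6=36, 30+8=0, 30+10=2, 30+12=4, 30+14=6, 30+16=8, 30+18=10, 30+20=12, 30+22=14, 30+24=16, 30+26=18, 30+28=20, 30+30=22, 30+32=24, 30+34=26, 30+36=28
30 + H = {0, 2, 4, 6, 8, 10, 12, 14, 16, 18, 20, 22, 24, 26, 28, 30, 32, 34, 36} = 0 + H

30 + H = {0, 2, 4, 6, 8, 10, 12, 14, 16, 18, 20, 22, 24, 26, 28, 30, 32, 34, 36}


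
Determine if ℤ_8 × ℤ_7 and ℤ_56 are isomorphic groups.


Comparing ℤ_8 × ℤ_7 and ℤ_56:
gcd(8,7) = 1, so ℤ_8 × ℤ_7 ≅ ℤ_56 (CRT)

Yes, ℤ_8 × ℤ_7 ≅ ℤ_56


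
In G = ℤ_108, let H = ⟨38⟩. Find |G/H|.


|⟨38⟩| = n / gcd(38, 108) = 108 / 2 = 54
H is normal (ℤ_108 is abelian).
|G/H| = |G| / |H| = 108 / 54 = 2

|G/H| = 2


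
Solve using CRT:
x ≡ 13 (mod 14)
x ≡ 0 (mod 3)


m₁ = 14, m₂ = 3, gcd = 1, so CRT applies. M = m₁·m₂ = 42
Let M₁ = M/m₁ = 3, M₂ = M/m₂ = 14
Find y₁ ≡ M₁⁻¹ (mod m₁): 3⁻¹ ≡ 5 (mod 14)
Find y₂ ≡ M₂⁻¹ (mod m₂): 14⁻¹ ≡ 2 (mod 3)
x = a₁·M₁·y₁ + a₂·M₂·y₂ = 13·3·5 + 0·14·2 = 195
Reduce mod 42: x ≡ 27
Check: 27 mod 14 = 13 ✓, 27 mod 3 = 0 ✓

x ≡ 27 (mod 42)


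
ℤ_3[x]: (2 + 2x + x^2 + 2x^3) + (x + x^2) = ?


Add coefficients mod 3:
x^0: 2 + 0 = 2 (mod 3)
x^1: 2 + 1 = 0 (mod 3)
x^2: 1 + 1 = 2 (mod 3)
x^3: 2 + 0 = 2 (mod 3)
Result: 2 + 2x^2 + 2x^3

f + g = 2 + 2x^2 + 2x^3


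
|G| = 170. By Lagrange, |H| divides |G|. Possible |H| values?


Lagrange's theorem: |H| divides |G|
|G| = 170
Divisors of 170: 1, 2, 5, 10, 17, 34, 85, 170

Possible subgroup orders: {1, 2, 5, 10, 17, 34, 85, 170}


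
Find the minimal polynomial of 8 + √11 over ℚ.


Let α = 8 + √11. Then α - 8 = √11, so (α - 8)² = 11, giving α² - 16α + 53 = 0. Degree 2 and α ∉ ℚ, so this is the minimal polynomial.

Minimal polynomial: x² - 16x + 53


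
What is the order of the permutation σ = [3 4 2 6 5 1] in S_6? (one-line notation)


Cycle decomposition: (1 3 2 4 6)
Cycle lengths: 5
Order = lcm(5) = 5

ord(σ) = 5


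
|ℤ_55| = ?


ℤ_n has n elements.

|ℤ_55| = 55


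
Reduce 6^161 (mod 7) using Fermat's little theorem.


Fermat's little theorem: if p is prime and gcd(a,p)=1, then a^(p-1) ≡ 1 (mod p)
p = 7 is prime, gcd(6,7) = 1
Reduce exponent: 161 mod 6 = 5
So 6^161 ≡ 6^5 (mod 7)
6^5 mod 7 = 6

6^161 ≡ 6 (mod 7)


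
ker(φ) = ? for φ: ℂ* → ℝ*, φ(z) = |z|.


Kernel = preimage of identity
ker(φ) = {z ∈ ℂ* | |z| = 1} = unit circle S¹

ker(φ) = S¹ (unit circle)


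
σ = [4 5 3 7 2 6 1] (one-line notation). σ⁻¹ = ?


To find σ⁻¹, swap domain and range:
σ(1) = 4 → σ⁻¹(4) = 1
σ(2) = 5 → σ⁻¹(5) = 2
σ(3) = 3 → σ⁻¹(3) = 3
σ(4) = 7 → σ⁻¹(7) = 4
σ(5) = 2 → σ⁻¹(2) = 5
σ(6) = 6 → σ⁻¹(6) = 6
σ(7) = 1 → σ⁻¹(1) = 7

σ⁻¹ = [7 5 3 1 2 6 4]


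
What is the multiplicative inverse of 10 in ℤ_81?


Use the extended Euclidean algorithm to write 1 = 10·s + 81·t; then s mod 81 is the inverse.
Euclidean algorithm:
  10 = 0·81 + 10
  81 = 8·10 + 1
  10 = 10·1 + 0
gcd(10,81) = 1
Back-substitution gives: 10·(-8) + 81·(1) = 1
So 10⁻¹ ≡ -8 ≡ 73 (mod 81)
Check: 10 × 73 = 730 ≡ 1 (mod 81) ✓

10⁻¹ ≡ 73 (mod 81)


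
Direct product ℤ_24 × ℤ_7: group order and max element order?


|ℤ_24 × ℤ_7| = 24 × 7 = 168
Max element order = lcm(24,7) = 168
Cyclic? Yes (gcd=1)

|ℤ_24×ℤ_7| = 168, max element order = 168


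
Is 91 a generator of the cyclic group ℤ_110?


g generates ℤ_n iff gcd(g, n) = 1
gcd(91, 110) = 1
Since gcd = 1, 91 is a generator.

Yes, 91 generates ℤ_110


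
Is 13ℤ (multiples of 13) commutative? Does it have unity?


13ℤ is a commutative ring under +,× but has no multiplicative identity (1 ∉ 13ℤ); it has no zero divisors, but without unity it is not an integral domain
Commutative: Yes
Integral domain: No
Has unity: No

13ℤ (multiples of 13): Commutative=Yes, Unity=No


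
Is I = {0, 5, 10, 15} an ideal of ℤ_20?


Check ideal conditions for I = {0, 5, 10, 15} in ℤ_20:
(1) I is an additive subgroup? Yes
(2) For r ∈ ℤ_20 and a ∈ I: r·a ∈ I? Yes

Yes, I is an ideal of ℤ_20


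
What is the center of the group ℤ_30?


Z(G) = {g ∈ G | gx = xg for all x ∈ G}
ℤ_30 is abelian, so Z(G) = G

Z(ℤ_30) = ℤ_30


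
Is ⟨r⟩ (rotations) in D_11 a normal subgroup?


H = ⟨r⟩ (rotations) in D_11
The rotation subgroup ⟨r⟩ has index 2 in D_11, so it is normal

Yes, normal subgroup


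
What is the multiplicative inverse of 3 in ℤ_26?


Use the extended Euclidean algorithm to write 1 = 3·s + 26·t; then s mod 26 is the inverse.
Euclidean algorithm:
  3 = 0·26 + 3
  26 = 8·3 + 2
  3 = 1·2 + 1
  2 = 2·1 + 0
gcd(3,26) = 1
Back-substitution gives: 3·(9) + 26·(-1) = 1
So 3⁻¹ ≡ 9 ≡ 9 (mod 26)
Check: 3 × 9 = 27 ≡ 1 (mod 26) ✓

3⁻¹ ≡ 9 (mod 26)


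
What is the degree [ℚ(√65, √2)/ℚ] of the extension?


[ℚ(√65,√2):ℚ] = [ℚ(√65,√2):ℚ(√65)]·[ℚ(√65):ℚ] = 2·2 = 4

[ℚ(√65, √2)/ℚ] = 4


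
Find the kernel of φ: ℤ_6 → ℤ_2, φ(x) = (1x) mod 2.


Kernel = preimage of identity
ker(φ) = {x ∈ ℤ_6 : 1x ≡ 0 (mod 2)}. Since 2 | 6, φ is well-defined. The kernel is the cyclic subgroup ⟨2⟩ of ℤ_6 (order 3), i.e. {0, 2, 4}

ker(φ) = {0, 2, 4}


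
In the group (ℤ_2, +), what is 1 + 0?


Operation: addition mod 2
1 + 0 = (a + b) mod 2 with a = 1, b = 0

1 + 0 = 1


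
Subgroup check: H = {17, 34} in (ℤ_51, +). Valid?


Subgroup test for H = {17, 34} in (ℤ_51, +):
(1) 0 ∈ H? No
(2) Closure: for all a,b ∈ H, (a+b) mod 51 ∈ H? No  [counterexample: 17 + 34 = 0 ∉ H]
(3) Inverses: for all a ∈ H, -a mod 51 ∈ H? Yes

No, H is not a subgroup of ℤ_51


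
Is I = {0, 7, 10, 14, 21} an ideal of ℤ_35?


Check ideal conditions for I = {0, 7, 10, 14, 21} in ℤ_35:
(1) I is an additive subgroup? No
(2) For r ∈ ℤ_35 and a ∈ I: r·a ∈ I? No  [counterexample: r=2, a=10, r·a mod 35 = 20 ∉ I]

No, I is not an ideal of ℤ_35


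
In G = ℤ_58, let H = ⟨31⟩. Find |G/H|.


|⟨31⟩| = n / gcd(31, 58) = 58 / 1 = 58
H is normal (ℤ_58 is abelian).
|G/H| = |G| / |H| = 58 / 58 = 1

|G/H| = 1


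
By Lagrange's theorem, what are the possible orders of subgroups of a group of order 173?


Lagrange's theorem: |H| divides |G|
|G| = 173
Divisors of 173: 1, 173

Possible subgroup orders: {1, 173}


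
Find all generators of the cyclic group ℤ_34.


g generates ℤ_n iff gcd(g,n) = 1
Prime factors of 34: 2, 17
Generators are g ∈ {1,...,33} not divisible by any of these primes.
Generators: {1, 3, 5, 7, 9, 11, 13, 15, 19, 21, 23, 25, 27, 29, 31, 33}
Number of generators = φ(34) = 16

Generators of ℤ_34 = {1, 3, 5, 7, 9, 11, 13, 15, 19, 21, 23, 25, 27, 29, 31, 33}


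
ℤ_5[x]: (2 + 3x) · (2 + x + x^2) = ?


Expand and collect like terms; reduce coefficients mod 5:
x^0: 2·2 = 4 ≡ 4 (mod 5)
x^1: 2·1 + 3·2 = 8 ≡ 3 (mod 5)
x^2: 2·1 + 3·1 = 5 ≡ 0 (mod 5)
x^3: 3·1 = 3 ≡ 3 (mod 5)
Result: 4 + 3x + 3x^3

f · g = 4 + 3x + 3x^3


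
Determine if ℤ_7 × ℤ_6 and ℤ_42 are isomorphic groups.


Comparing ℤ_7 × ℤ_6 and ℤ_42:
gcd(7,6) = 1, so ℤ_7 × ℤ_6 ≅ ℤ_42 (CRT)

Yes, ℤ_7 × ℤ_6 ≅ ℤ_42


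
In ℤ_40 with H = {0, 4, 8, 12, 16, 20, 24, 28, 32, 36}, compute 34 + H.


34 + H = {34 + h (mod 40) : h ∈ H}
34+0=34, 34+4=38, 34+8=2, 34+12=6, 34+16=10, 34+20=14, 34+24=18, 34+28=22, 34+32=26, 34+36=30
34 + H = {2, 6, 10, 14, 18, 22, 26, 30, 34, 38} = 2 + H

34 + H = {2, 6, 10, 14, 18, 22, 26, 30, 34, 38}


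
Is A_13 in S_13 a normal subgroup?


H = A_13 in S_13
A_13 has index 2 in S_13, and every subgroup of index 2 is normal

Yes, normal subgroup


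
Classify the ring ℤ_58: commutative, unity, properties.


ℤ_58 is a commutative ring with unity 1; 58 = 2×29 is composite, so 2·29 ≡ 0 gives zero divisors (not an integral domain)
Commutative: Yes
Integral domain: No
Has unity: Yes

ℤ_58: Commutative=Yes, Unity=Yes


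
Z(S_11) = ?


Z(G) = {g ∈ G | gx = xg for all x ∈ G}
S_n is non-abelian for n ≥ 3; Z(S_11) is trivial

Z(S_11) = {e}


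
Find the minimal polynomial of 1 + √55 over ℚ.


Let α = 1 + √55. Then α - 1 = √55, so (α - 1)² = 55, giving α² - 2α - 54 = 0. Degree 2 and α ∉ ℚ, so this is the minimal polynomial.

Minimal polynomial: x² - 2x - 54


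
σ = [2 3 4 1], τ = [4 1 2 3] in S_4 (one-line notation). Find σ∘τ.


σ∘τ: apply τ first, then σ
1 →τ 4 →σ 1
2 →τ 1 →σ 2
3 →τ 2 →σ 3
4 →τ 3 →σ 4

σ∘τ = [1 2 3 4]


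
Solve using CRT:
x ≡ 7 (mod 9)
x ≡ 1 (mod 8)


m₁ = 9, m₂ = 8, gcd = 1, so CRT applies. M = m₁·m₂ = 72
Let M₁ = M/m₁ = 8, M₂ = M/m₂ = 9
Find y₁ ≡ M₁⁻¹ (mod m₁): 8⁻¹ ≡ 8 (mod 9)
Find y₂ ≡ M₂⁻¹ (mod m₂): 9⁻¹ ≡ 1 (mod 8)
x = a₁·M₁·y₁ + a₂·M₂·y₂ = 7·8·8 + 1·9·1 = 457
Reduce mod 72: x ≡ 25
Check: 25 mod 9 = 7 ✓, 25 mod 8 = 1 ✓

x ≡ 25 (mod 72)


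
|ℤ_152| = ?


ℤ_n has n elements.

|ℤ_152| = 152


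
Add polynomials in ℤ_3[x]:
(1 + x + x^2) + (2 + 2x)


Add coefficients mod 3:
x^0: 1 + 2 = 0 (mod 3)
x^1: 1 + 2 = 0 (mod 3)
x^2: 1 + 0 = 1 (mod 3)
Result: x^2

f + g = x^2


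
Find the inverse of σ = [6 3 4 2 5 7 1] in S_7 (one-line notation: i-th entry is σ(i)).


To find σ⁻¹, swap domain and range:
σ(1) = 6 → σ⁻¹(6) = 1
σ(2) = 3 → σ⁻¹(3) = 2
σ(3) = 4 → σ⁻¹(4) = 3
σ(4) = 2 → σ⁻¹(2) = 4
σ(5) = 5 → σ⁻¹(5) = 5
σ(6) = 7 → σ⁻¹(7) = 6
σ(7) = 1 → σ⁻¹(1) = 7

σ⁻¹ = [7 4 2 3 5 1 6]


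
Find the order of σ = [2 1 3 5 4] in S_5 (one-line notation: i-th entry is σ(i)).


Cycle decomposition: (1 2) (4 5)
Cycle lengths: 2, 2
Order = lcm(2, 2) = 2

ord(σ) = 2


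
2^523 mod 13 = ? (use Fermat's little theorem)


Fermat's little theorem: if p is prime and gcd(a,p)=1, then a^(p-1) ≡ 1 (mod p)
p = 13 is prime, gcd(2,13) = 1
Reduce exponent: 523 mod 12 = 7
So 2^523 ≡ 2^7 (mod 13)
2^7 mod 13 = 11

2^523 ≡ 11 (mod 13)


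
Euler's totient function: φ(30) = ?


φ(n) = count of k ∈ {1,...,n} with gcd(k,n)=1
Coprimes to 30: {1, 7, 11, 13, 17, 19, 23, 29}
Count: 8

φ(30) = 8


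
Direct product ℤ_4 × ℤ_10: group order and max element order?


|ℤ_4 × ℤ_10| = 4 × 10 = 40
Max element order = lcm(4,10) = 20
Cyclic? No (gcd=2)

|ℤ_4×ℤ_10| = 40, max element order = 20


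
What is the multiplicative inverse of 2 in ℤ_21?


Use the extended Euclidean algorithm to write 1 = 2·s + 21·t; then s mod 21 is the inverse.
Euclidean algorithm:
  2 = 0·21 + 2
  21 = 10·2 + 1
  2 = 2·1 + 0
gcd(2,21) = 1
Back-substitution gives: 2·(-10) + 21·(1) = 1
So 2⁻¹ ≡ -10 ≡ 11 (mod 21)
Check: 2 × 11 = 22 ≡ 1 (mod 21) ✓

2⁻¹ ≡ 11 (mod 21)


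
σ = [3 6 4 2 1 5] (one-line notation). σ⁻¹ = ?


To find σ⁻¹, swap domain and range:
σ(1) = 3 → σ⁻¹(3) = 1
σ(2) = 6 → σ⁻¹(6) = 2
σ(3) = 4 → σ⁻¹(4) = 3
σ(4) = 2 → σ⁻¹(2) = 4
σ(5) = 1 → σ⁻¹(1) = 5
σ(6) = 5 → σ⁻¹(5) = 6

σ⁻¹ = [5 4 1 3 6 2]


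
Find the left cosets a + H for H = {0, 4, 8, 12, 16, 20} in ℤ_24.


H = {0, 4, 8, 12, 16, 20}, |H| = 6
Number of cosets = |G|/|H| = 24/6 = 4
0 + H = {0, 4, 8, 12, 16, 20}
1 + H = {1, 5, 9, 13, 17, 21}
2 + H = {2, 6, 10, 14, 18, 22}
3 + H = {3, 7, 11, 15, 19, 23}

Cosets: 0+H={0,4,8,12,16,20}; 1+H={1,5,9,13,17,21}; 2+H={2,6,10,14,18,22}; 3+H={3,7,11,15,19,23}


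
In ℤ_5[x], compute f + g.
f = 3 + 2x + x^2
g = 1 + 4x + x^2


Add coefficients mod 5:
x^0: 3 + 1 = 4 (mod 5)
x^1: 2 + 4 = 1 (mod 5)
x^2: 1 + 1 = 2 (mod 5)
Result: 4 + x + 2x^2

f + g = 4 + x + 2x^2


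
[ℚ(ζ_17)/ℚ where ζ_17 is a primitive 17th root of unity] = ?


[ℚ(ζ_n):ℚ] = deg Φ_n(x) = φ(n). Here φ(17) = 16

[ℚ(ζ_17)/ℚ where ζ_17 is a primitive 17th root of unity] = 16


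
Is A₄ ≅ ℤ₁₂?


Comparing A₄ and ℤ₁₂:
A₄ is non-abelian, ℤ₁₂ is abelian

No, A₄ ≇ ℤ₁₂


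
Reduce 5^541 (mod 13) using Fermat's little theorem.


Fermat's little theorem: if p is prime and gcd(a,p)=1, then a^(p-1) ≡ 1 (mod p)
p = 13 is prime, gcd(5,13) = 1
Reduce exponent: 541 mod 12 = 1
So 5^541 ≡ 5^1 (mod 13)
5^1 mod 13 = 5

5^541 ≡ 5 (mod 13)


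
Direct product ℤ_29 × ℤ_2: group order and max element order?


|ℤ_29 × ℤ_2| = 29 × 2 = 58
Max element order = lcm(29,2) = 58
Cyclic? Yes (gcd=1)

|ℤ_29×ℤ_2| = 58, max element order = 58


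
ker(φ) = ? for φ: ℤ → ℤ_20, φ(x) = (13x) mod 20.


Kernel = preimage of identity
ker(φ) = {x ∈ ℤ : 13x ≡ 0 (mod 20)}. gcd(13,20) = 1, so 13x ≡ 0 (mod 20) ⟺ x ≡ 0 (mod 20/1 = 20). Hence ker(φ) = 20ℤ

ker(φ) = 20ℤ


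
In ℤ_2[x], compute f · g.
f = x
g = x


Expand and collect like terms; reduce coefficients mod 2:
x^0: 0·0 = 0 ≡ 0 (mod 2)
x^1: 0·1 + 1·0 = 0 ≡ 0 (mod 2)
x^2: 1·1 = 1 ≡ 1 (mod 2)
Result: x^2

f · g = x^2


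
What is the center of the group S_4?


Z(G) = {g ∈ G | gx = xg for all x ∈ G}
S_n is non-abelian for n ≥ 3; Z(S_4) is trivial

Z(S_4) = {e}


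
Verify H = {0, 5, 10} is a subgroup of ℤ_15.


Subgroup test for H = {0, 5, 10} in (ℤ_15, +):
(1) 0 ∈ H? Yes
(2) Closure: for all a,b ∈ H, (a+b) mod 15 ∈ H? Yes
(3) Inverses: for all a ∈ H, -a mod 15 ∈ H? Yes

Yes, H is a subgroup of ℤ_15


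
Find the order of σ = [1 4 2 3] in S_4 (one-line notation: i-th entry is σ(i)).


Cycle decomposition: (2 4 3)
Cycle lengths: 3
Order = lcm(3) = 3

ord(σ) = 3


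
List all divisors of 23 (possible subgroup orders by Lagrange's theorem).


Lagrange's theorem: |H| divides |G|
|G| = 23
Divisors of 23: 1, 23

Possible subgroup orders: {1, 23}


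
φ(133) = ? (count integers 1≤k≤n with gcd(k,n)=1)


Factor n: 133 = 7 × 19
φ(n) = n · ∏(1 - 1/p) over distinct primes p | n
φ(133) = 133 · (1 - 1/7) · (1 - 1/19) = 108

φ(133) = 108


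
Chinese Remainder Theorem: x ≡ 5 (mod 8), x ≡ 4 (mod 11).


m₁ = 8, m₂ = 11, gcd = 1, so CRT applies. M = m₁·m₂ = 88
Let M₁ = M/m₁ = 11, M₂ = M/m₂ = 8
Find y₁ ≡ M₁⁻¹ (mod m₁): 11⁻¹ ≡ 3 (mod 8)
Find y₂ ≡ M₂⁻¹ (mod m₂): 8⁻¹ ≡ 7 (mod 11)
x = a₁·M₁·y₁ + a₂·M₂·y₂ = 5·11·3 + 4·8·7 = 389
Reduce mod 88: x ≡ 37
Check: 37 mod 8 = 5 ✓, 37 mod 11 = 4 ✓

x ≡ 37 (mod 88)


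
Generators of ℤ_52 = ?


g generates ℤ_n iff gcd(g,n) = 1
Prime factors of 52: 2, 13
Generators are g ∈ {1,...,51} not divisible by any of these primes.
Generators: {1, 3, 5, 7, 9, 11, 15, 17, 19, 21, 23, 25, 27, 29, 31, 33, 35, 37, 41, 43, 45, 47, 49, 51}
Number of generators = φ(52) = 24

Generators of ℤ_52 = {1, 3, 5, 7, 9, 11, 15, 17, 19, 21, 23, 25, 27, 29, 31, 33, 35, 37, 41, 43, 45, 47, 49, 51}


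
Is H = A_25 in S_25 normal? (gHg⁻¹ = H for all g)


H = A_25 in S_25
A_25 has index 2 in S_25, and every subgroup of index 2 is normal

Yes, normal subgroup


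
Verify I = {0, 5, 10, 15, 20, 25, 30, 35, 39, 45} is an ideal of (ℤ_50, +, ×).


Check ideal conditions for I = {0, 5, 10, 15, 20, 25, 30, 35, 39, 45} in ℤ_50:
(1) I is an additive subgroup? No
(2) For r ∈ ℤ_50 and a ∈ I: r·a ∈ I? No  [counterexample: r=2, a=20, r·a mod 50 = 40 ∉ I]

No, I is not an ideal of ℤ_50


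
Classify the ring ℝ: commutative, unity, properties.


ℝ is a field: commutative, has unity, every nonzero element is a unit (hence an integral domain)
Commutative: Yes
Integral domain: Yes
Has unity: Yes

ℝ: Commutative=Yes, Unity=Yes


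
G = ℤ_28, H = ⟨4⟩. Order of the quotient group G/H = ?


|⟨4⟩| = n / gcd(4, 28) = 28 / 4 = 7
H is normal (ℤ_28 is abelian).
|G/H| = |G| / |H| = 28 / 7 = 4

|G/H| = 4


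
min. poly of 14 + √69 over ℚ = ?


Let α = 14 + √69. Then α - 14 = √69, so (α - 14)² = 69, giving α² - 28α + 127 = 0. Degree 2 and α ∉ ℚ, so this is the minimal polynomial.

Minimal polynomial: x² - 28x + 127


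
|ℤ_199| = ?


ℤ_n has n elements.

|ℤ_199| = 199


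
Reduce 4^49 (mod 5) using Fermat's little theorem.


Fermat's little theorem: if p is prime and gcd(a,p)=1, then a^(p-1) ≡ 1 (mod p)
p = 5 is prime, gcd(4,5) = 1
Reduce exponent: 49 mod 4 = 1
So 4^49 ≡ 4^1 (mod 5)
4^1 mod 5 = 4

4^49 ≡ 4 (mod 5)


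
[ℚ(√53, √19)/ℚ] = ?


[ℚ(√53,√19):ℚ] = [ℚ(√53,√19):ℚ(√53)]·[ℚ(√53):ℚ] = 2·2 = 4

[ℚ(√53, √19)/ℚ] = 4


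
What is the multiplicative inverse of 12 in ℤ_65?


Use the extended Euclidean algorithm to write 1 = 12·s + 65·t; then s mod 65 is the inverse.
Euclidean algorithm:
  12 = 0·65 + 12
  65 = 5·12 + 5
  12 = 2·5 + 2
  5 = 2·2 + 1
  2 = 2·1 + 0
gcd(12,65) = 1
Back-substitution gives: 12·(-27) + 65·(5) = 1
So 12⁻¹ ≡ -27 ≡ 38 (mod 65)
Check: 12 × 38 = 456 ≡ 1 (mod 65) ✓

12⁻¹ ≡ 38 (mod 65)


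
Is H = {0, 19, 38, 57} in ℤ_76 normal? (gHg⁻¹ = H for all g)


H = {0, 19, 38, 57} in ℤ_76
ℤ_76 is abelian; every subgroup of an abelian group is normal

Yes, normal subgroup


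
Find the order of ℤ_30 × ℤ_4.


|A × B| = |A| · |B|
|ℤ_30 × ℤ_4| = 30 × 4 = 120

|ℤ_30 × ℤ_4| = 120


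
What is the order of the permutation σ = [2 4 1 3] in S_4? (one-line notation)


Cycle decomposition: (1 2 4 3)
Cycle lengths: 4
Order = lcm(4) = 4

ord(σ) = 4


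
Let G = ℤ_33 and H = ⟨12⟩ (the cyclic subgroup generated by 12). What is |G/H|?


|⟨12⟩| = n / gcd(12, 33) = 33 / 3 = 11
H is normal (ℤ_33 is abelian).
|G/H| = |G| / |H| = 33 / 11 = 3

|G/H| = 3


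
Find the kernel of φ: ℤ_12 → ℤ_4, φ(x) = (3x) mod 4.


Kernel = preimage of identity
ker(φ) = {x ∈ ℤ_12 : 3x ≡ 0 (mod 4)}. Since 4 | 12, φ is well-defined. The kernel is the cyclic subgroup ⟨4⟩ of ℤ_12 (order 3), i.e. {0, 4, 8}

ker(φ) = {0, 4, 8}


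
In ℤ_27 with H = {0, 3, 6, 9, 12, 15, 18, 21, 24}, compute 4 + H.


4 + H = {4 + h (mod 27) : h ∈ H}
4+0=4, 4+3=7, 4+6=10, 4+9=13, 4+12=16, 4+15=19, 4+18=22, 4+21=25, 4+24=1
4 + H = {1, 4, 7, 10, 13, 16, 19, 22, 25} = 1 + H

4 + H = {1, 4, 7, 10, 13, 16, 19, 22, 25}


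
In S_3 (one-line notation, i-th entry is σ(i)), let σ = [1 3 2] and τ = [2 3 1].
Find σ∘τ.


σ∘τ: apply τ first, then σ
1 →τ 2 →σ 3
2 →τ 3 →σ 2
3 →τ 1 →σ 1

σ∘τ = [3 2 1]


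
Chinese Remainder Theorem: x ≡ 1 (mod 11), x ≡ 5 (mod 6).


m₁ = 11, m₂ = 6, gcd = 1, so CRT applies. M = m₁·m₂ = 66
Let M₁ = M/m₁ = 6, M₂ = M/m₂ = 11
Find y₁ ≡ M₁⁻¹ (mod m₁): 6⁻¹ ≡ 2 (mod 11)
Find y₂ ≡ M₂⁻¹ (mod m₂): 11⁻¹ ≡ 5 (mod 6)
x = a₁·M₁·y₁ + a₂·M₂·y₂ = 1·6·2 + 5·11·5 = 287
Reduce mod 66: x ≡ 23
Check: 23 mod 11 = 1 ✓, 23 mod 6 = 5 ✓

x ≡ 23 (mod 66)


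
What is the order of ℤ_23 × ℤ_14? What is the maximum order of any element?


|ℤ_23 × ℤ_14| = 23 × 14 = 322
Max element order = lcm(23,14) = 322
Cyclic? Yes (gcd=1)

|ℤ_23×ℤ_14| = 322, max element order = 322


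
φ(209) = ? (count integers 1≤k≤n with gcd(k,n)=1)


Factor n: 209 = 11 × 19
φ(n) = n · ∏(1 - 1/p) over distinct primes p | n
φ(209) = 209 · (1 - 1/11) · (1 - 1/19) = 180

φ(209) = 180


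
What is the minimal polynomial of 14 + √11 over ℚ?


Let α = 14 + √11. Then α - 14 = √11, so (α - 14)² = 11, giving α² - 28α + 185 = 0. Degree 2 and α ∉ ℚ, so this is the minimal polynomial.

Minimal polynomial: x² - 28x + 185


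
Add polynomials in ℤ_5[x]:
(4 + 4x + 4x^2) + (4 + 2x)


Add coefficients mod 5:
x^0: 4 + 4 = 3 (mod 5)
x^1: 4 + 2 = 1 (mod 5)
x^2: 4 + 0 = 4 (mod 5)
Result: 3 + x + 4x^2

f + g = 3 + x + 4x^2


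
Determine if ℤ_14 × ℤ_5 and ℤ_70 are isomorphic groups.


Comparing ℤ_14 × ℤ_5 and ℤ_70:
gcd(14,5) = 1, so ℤ_14 × ℤ_5 ≅ ℤ_70 (CRT)

Yes, ℤ_14 × ℤ_5 ≅ ℤ_70


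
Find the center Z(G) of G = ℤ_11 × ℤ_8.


Z(G) = {g ∈ G | gx = xg for all x ∈ G}
Direct product of abelian groups is abelian, so Z(G) = G

Z(ℤ_11 × ℤ_8) = ℤ_11 × ℤ_8


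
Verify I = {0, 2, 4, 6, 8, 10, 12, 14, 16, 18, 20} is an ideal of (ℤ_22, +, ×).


Check ideal conditions for I = {0, 2, 4, 6, 8, 10, 12, 14, 16, 18, 20} in ℤ_22:
(1) I is an additive subgroup? Yes
(2) For r ∈ ℤ_22 and a ∈ I: r·a ∈ I? Yes

Yes, I is an ideal of ℤ_22


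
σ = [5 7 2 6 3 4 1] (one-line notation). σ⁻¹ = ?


To find σ⁻¹, swap domain and range:
σ(1) = 5 → σ⁻¹(5) = 1
σ(2) = 7 → σ⁻¹(7) = 2
σ(3) = 2 → σ⁻¹(2) = 3
σ(4) = 6 → σ⁻¹(6) = 4
σ(5) = 3 → σ⁻¹(3) = 5
σ(6) = 4 → σ⁻¹(4) = 6
σ(7) = 1 → σ⁻¹(1) = 7

σ⁻¹ = [7 3 5 6 1 4 2]


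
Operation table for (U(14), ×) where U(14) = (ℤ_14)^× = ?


Elements: {1, 3, 5, 9, 11, 13}
Operation: multiplication mod 14
Entry (a, b) = (a × b) mod 14

Cayley table:
   |  1 |  3 |  5 |  9 | 11 | 13
 1 |  1 |  3 |  5 |  9 | 11 | 13
 3 |  3 |  9 |  1 | 13 |  5 | 11
 5 |  5 |  1 | 11 |  3 | 13 |  9
 9 |  9 | 13 |  3 | 11 |  1 |  5
11 | 11 |  5 | 13 |  1 |  9 |  3
13 | 13 | 11 |  9 |  5 |  3 |  1


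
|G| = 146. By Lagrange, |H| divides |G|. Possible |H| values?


Lagrange's theorem: |H| divides |G|
|G| = 146
Divisors of 146: 1, 2, 73, 146

Possible subgroup orders: {1, 2, 73, 146}


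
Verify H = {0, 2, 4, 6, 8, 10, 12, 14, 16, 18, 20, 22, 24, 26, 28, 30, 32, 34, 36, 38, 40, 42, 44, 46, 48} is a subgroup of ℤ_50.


Subgroup test for H = {0, 2, 4, 6, 8, 10, 12, 14, 16, 18, 20, 22, 24, 26, 28, 30, 32, 34, 36, 38, 40, 42, 44, 46, 48} in (ℤ_50, +):
(1) 0 ∈ H? Yes
(2) Closure: for all a,b ∈ H, (a+b) mod 50 ∈ H? Yes
(3) Inverses: for all a ∈ H, -a mod 50 ∈ H? Yes

Yes, H is a subgroup of ℤ_50


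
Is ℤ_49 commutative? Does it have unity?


ℤ_49 is a commutative ring with unity 1; 49 = 7×7 is composite, so 7·7 ≡ 0 gives zero divisors (not an integral domain)
Commutative: Yes
Integral domain: No
Has unity: Yes

ℤ_49: Commutative=Yes, Unity=Yes


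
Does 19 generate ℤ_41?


g generates ℤ_n iff gcd(g, n) = 1
gcd(19, 41) = 1
Since gcd = 1, 19 is a generator.

Yes, 19 generates ℤ_41


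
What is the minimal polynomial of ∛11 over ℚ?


∛11 satisfies x³ - 11 = 0, irreducible over ℚ (no rational root; 11 is not a perfect cube)

Minimal polynomial: x³ - 11


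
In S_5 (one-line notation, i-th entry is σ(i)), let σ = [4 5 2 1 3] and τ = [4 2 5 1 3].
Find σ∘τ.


σ∘τ: apply τ first, then σ
1 →τ 4 →σ 1
2 →τ 2 →σ 5
3 →τ 5 →σ 3
4 →τ 1 →σ 4
5 →τ 3 →σ 2

σ∘τ = [1 5 3 4 2]


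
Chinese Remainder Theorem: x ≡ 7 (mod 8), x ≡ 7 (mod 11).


m₁ = 8, m₂ = 11, gcd = 1, so CRT applies. M = m₁·m₂ = 88
Let M₁ = M/m₁ = 11, M₂ = M/m₂ = 8
Find y₁ ≡ M₁⁻¹ (mod m₁): 11⁻¹ ≡ 3 (mod 8)
Find y₂ ≡ M₂⁻¹ (mod m₂): 8⁻¹ ≡ 7 (mod 11)
x = a₁·M₁·y₁ + a₂·M₂·y₂ = 7·11·3 + 7·8·7 = 623
Reduce mod 88: x ≡ 7
Check: 7 mod 8 = 7 ✓, 7 mod 11 = 7 ✓

x ≡ 7 (mod 88)
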